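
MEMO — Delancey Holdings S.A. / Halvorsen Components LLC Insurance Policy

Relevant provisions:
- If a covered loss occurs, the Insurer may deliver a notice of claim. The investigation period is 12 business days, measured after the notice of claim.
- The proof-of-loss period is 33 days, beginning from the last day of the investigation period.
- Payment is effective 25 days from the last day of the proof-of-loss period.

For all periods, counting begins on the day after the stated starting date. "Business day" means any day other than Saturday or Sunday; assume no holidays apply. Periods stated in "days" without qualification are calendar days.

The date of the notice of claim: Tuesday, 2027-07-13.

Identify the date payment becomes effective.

2027-09-25

From Tuesday, 2027-07-13, 12 business days (Jul 14, Jul 15, Jul 16, Jul 19, …, Jul 27, Jul 28, Jul 29, skipping weekends) brings us to Thursday, 2027-07-29, which is the last day of the investigation period.
The last day of the proof-of-loss period: 2027-07-29 + 33 days = 2027-08-31.
Adding 25 calendar days to 2027-08-31 gives 2027-09-25, which is the date payment becomes effective.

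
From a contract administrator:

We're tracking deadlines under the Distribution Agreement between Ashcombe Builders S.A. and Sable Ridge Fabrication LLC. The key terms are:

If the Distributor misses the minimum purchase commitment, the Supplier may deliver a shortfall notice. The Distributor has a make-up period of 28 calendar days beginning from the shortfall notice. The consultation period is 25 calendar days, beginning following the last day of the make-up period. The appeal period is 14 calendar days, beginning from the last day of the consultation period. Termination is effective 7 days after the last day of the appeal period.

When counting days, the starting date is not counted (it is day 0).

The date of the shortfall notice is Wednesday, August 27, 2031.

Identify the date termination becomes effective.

The last day of the make-up period: August 27, 2031 + 28 days = September 24, 2031.
The last day of the consultation period: 25 calendar days after September 24, 2031 is October 19, 2031.
The last day of the appeal period: 14 calendar days after October 19, 2031 is November 2, 2031.
The date termination becomes effective: 7 calendar days after November 2, 2031 is November 9, 2031.

November 9, 2031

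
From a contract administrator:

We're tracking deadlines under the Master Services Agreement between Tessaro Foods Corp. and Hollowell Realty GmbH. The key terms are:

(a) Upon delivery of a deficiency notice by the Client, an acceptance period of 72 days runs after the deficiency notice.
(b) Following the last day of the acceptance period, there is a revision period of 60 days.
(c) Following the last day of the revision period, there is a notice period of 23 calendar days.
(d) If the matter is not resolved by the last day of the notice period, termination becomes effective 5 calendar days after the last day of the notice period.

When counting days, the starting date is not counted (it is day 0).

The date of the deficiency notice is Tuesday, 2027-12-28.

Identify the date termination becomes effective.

2028-06-05

Adding 72 calendar days to 2027-12-28 gives 2028-03-09, which is the last day of the acceptance period.
The last day of the revision period: 2028-03-09 + 60 days = 2028-05-08.
Adding 23 calendar days to 2028-05-08 gives 2028-05-31, which is the last day of the notice period.
The date termination becomes effective: 5 calendar days after 2028-05-31 is 2028-06-05.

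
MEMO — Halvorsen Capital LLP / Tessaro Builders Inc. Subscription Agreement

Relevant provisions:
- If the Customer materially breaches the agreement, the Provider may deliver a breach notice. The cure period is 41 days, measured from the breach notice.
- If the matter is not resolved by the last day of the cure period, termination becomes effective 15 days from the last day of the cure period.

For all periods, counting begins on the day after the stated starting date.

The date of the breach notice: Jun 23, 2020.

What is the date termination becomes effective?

Aug 18, 2020

The last day of the cure period: 41 calendar days after Jun 23, 2020 is Aug 3, 2020.
The date termination becomes effective: 15 calendar days after Aug 3, 2020 is Aug 18, 2020.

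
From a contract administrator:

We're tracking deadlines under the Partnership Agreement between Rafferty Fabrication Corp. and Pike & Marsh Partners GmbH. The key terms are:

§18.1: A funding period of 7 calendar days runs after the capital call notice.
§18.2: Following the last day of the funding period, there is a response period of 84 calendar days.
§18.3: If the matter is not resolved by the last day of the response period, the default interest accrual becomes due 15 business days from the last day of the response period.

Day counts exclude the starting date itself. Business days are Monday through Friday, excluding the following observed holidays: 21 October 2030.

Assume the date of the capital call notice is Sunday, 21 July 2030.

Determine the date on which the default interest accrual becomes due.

11 November 2030

The last day of the funding period: 21 July 2030 + 7 days = 28 July 2030.
The last day of the response period: 28 July 2030 + 84 days = 20 October 2030.
The date on which the default interest accrual becomes due: counting 15 business days from Sunday, 20 October 2030 (Oct 22, Oct 23, Oct 24, Oct 25, …, Nov 7, Nov 8, Nov 11, skipping weekends and the listed holiday on Oct 21) reaches Monday, 11 November 2030.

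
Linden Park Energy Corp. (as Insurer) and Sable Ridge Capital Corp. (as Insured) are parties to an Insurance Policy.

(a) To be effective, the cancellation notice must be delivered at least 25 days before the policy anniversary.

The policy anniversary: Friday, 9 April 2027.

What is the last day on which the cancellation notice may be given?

Counting back 25 calendar days from 9 April 2027 gives 15 March 2027.

15 March 2027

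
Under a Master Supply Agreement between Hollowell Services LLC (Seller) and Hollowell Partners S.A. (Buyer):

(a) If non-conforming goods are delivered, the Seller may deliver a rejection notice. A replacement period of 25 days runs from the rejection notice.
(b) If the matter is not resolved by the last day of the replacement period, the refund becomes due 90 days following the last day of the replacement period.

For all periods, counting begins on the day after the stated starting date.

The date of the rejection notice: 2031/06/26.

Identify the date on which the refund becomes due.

The last day of the replacement period: 25 calendar days after 2031/06/26 is 2031/07/21.
Adding 90 calendar days to 2031/07/21 gives 2031/10/19, which is the date on which the refund becomes due.

2031/10/19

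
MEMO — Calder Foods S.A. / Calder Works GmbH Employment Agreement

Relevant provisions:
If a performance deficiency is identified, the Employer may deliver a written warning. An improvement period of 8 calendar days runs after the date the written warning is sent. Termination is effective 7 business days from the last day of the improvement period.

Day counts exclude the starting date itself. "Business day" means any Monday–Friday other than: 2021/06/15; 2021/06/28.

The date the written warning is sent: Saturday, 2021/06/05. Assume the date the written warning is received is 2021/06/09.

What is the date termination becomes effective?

2021/06/23

Adding 8 calendar days to 2021/06/05 gives 2021/06/13, which is the last day of the improvement period.
From Sunday, 2021/06/13, 7 business days (Jun 14, Jun 16, Jun 17, Jun 18, Jun 21, Jun 22, Jun 23, skipping weekends and the listed holiday on Jun 15) brings us to Wednesday, 2021/06/23, which is the date termination becomes effective.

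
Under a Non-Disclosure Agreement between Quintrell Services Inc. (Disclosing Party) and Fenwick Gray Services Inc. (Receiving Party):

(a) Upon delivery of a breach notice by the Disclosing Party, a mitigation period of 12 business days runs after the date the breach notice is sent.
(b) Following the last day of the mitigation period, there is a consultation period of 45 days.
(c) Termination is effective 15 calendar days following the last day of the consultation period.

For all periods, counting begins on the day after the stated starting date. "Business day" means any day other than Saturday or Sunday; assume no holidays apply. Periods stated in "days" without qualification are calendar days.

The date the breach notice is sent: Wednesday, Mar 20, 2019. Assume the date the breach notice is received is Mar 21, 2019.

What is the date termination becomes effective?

Jun 4, 2019

From Wednesday, Mar 20, 2019, 12 business days (Mar 21, Mar 22, Mar 25, Mar 26, …, Apr 3, Apr 4, Apr 5, skipping weekends) brings us to Friday, Apr 5, 2019, which is the last day of the mitigation period.
The last day of the consultation period: 45 calendar days after Apr 5, 2019 is May 20, 2019.
The date termination becomes effective: 15 calendar days after May 20, 2019 is Jun 4, 2019.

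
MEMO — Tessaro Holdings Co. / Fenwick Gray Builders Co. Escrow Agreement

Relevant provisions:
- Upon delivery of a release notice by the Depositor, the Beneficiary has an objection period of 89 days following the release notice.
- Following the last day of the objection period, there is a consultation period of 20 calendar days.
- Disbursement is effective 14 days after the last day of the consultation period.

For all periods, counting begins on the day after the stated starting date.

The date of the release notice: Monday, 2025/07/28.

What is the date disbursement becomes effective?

Adding 89 calendar days to 2025/07/28 gives 2025/10/25, which is the last day of the objection period.
Adding 20 calendar days to 2025/10/25 gives 2025/11/14, which is the last day of the consultation period.
Adding 14 calendar days to 2025/11/14 gives 2025/11/28, which is the date disbursement becomes effective.

2025/11/28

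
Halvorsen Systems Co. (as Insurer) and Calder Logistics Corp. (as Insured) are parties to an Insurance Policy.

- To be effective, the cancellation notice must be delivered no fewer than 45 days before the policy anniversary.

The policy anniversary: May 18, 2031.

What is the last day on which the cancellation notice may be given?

April 3, 2031

Counting back 45 calendar days from May 18, 2031 gives April 3, 2031.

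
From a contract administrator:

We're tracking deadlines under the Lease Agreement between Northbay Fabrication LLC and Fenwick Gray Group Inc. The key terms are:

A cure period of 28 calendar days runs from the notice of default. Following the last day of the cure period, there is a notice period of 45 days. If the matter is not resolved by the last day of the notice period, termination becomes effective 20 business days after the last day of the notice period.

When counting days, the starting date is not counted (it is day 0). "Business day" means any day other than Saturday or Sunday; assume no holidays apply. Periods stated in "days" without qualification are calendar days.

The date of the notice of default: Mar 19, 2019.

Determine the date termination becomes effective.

The last day of the cure period: 28 calendar days after Mar 19, 2019 is Apr 16, 2019.
The last day of the notice period: 45 calendar days after Apr 16, 2019 is May 31, 2019.
From Friday, May 31, 2019, 20 business days (Jun 3, Jun 4, Jun 5, Jun 6, …, Jun 26, Jun 27, Jun 28, skipping weekends) brings us to Friday, Jun 28, 2019, which is the date termination becomes effective.

Jun 28, 2019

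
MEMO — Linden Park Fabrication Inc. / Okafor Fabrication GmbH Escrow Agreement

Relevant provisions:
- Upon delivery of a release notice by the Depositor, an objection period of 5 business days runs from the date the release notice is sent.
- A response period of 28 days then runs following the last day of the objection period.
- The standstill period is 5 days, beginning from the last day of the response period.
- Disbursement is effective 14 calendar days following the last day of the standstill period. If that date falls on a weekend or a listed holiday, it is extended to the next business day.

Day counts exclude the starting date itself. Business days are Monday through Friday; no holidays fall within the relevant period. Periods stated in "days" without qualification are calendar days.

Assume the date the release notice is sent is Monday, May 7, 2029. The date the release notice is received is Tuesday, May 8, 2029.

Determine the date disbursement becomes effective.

From Monday, May 7, 2029, 5 business days (May 8, May 9, May 10, May 11, May 14, skipping weekends) brings us to Monday, May 14, 2029, which is the last day of the objection period.
The last day of the response period: May 14, 2029 + 28 days = June 11, 2029.
Adding 5 calendar days to June 11, 2029 gives June 16, 2029, which is the last day of the standstill period.
The date disbursement becomes effective: June 16, 2029 + 14 days = June 30, 2029. That falls on a Saturday, so it rolls to the next business day, Monday, July 2, 2029.

July 2, 2029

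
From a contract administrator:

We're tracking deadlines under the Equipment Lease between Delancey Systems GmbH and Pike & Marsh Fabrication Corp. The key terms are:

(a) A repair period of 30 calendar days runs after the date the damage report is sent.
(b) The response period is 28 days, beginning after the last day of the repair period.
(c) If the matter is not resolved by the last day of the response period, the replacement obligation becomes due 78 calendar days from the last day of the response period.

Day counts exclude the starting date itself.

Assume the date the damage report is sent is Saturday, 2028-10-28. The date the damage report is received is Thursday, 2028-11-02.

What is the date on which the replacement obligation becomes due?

The last day of the repair period: 2028-10-28 + 30 days = 2028-11-27.
The last day of the response period: 28 calendar days after 2028-11-27 is 2028-12-25.
The date on which the replacement obligation becomes due: 2028-12-25 + 78 days = 2029-03-13.

2029-03-13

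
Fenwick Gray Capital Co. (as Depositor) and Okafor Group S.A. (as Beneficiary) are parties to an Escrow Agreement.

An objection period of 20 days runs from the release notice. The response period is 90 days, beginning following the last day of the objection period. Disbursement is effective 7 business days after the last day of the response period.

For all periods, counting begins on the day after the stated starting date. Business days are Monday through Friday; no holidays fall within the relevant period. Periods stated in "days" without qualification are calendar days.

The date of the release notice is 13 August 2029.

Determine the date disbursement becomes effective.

11 December 2029

The last day of the objection period: 13 August 2029 + 20 days = 2 September 2029.
The last day of the response period: 2 September 2029 + 90 days = 1 December 2029.
The date disbursement becomes effective: 7 business days after Saturday, 1 December 2029, skipping weekends — Dec 3, Dec 4, Dec 5, Dec 6, Dec 7, Dec 10, Dec 11 — lands on Tuesday, 11 December 2029.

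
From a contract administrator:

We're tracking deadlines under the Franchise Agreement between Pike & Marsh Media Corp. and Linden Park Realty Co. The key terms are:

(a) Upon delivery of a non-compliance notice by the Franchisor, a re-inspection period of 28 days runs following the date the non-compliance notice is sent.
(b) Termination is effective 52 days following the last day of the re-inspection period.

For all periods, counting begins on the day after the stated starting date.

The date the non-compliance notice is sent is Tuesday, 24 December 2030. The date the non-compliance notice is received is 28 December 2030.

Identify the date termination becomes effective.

The last day of the re-inspection period: 24 December 2030 + 28 days = 21 January 2031.
The date termination becomes effective: 52 calendar days after 21 January 2031 is 14 March 2031.

14 March 2031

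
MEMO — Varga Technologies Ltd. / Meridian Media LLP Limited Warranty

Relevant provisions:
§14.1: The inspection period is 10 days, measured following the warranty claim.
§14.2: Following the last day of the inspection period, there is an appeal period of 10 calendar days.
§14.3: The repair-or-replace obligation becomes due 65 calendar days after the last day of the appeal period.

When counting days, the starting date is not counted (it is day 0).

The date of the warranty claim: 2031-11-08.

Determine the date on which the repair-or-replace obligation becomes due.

The last day of the inspection period: 2031-11-08 + 10 days = 2031-11-18.
Adding 10 calendar days to 2031-11-18 gives 2031-11-28, which is the last day of the appeal period.
The date on which the repair-or-replace obligation becomes due: 2031-11-28 + 65 days = 2032-02-01.

2032-02-01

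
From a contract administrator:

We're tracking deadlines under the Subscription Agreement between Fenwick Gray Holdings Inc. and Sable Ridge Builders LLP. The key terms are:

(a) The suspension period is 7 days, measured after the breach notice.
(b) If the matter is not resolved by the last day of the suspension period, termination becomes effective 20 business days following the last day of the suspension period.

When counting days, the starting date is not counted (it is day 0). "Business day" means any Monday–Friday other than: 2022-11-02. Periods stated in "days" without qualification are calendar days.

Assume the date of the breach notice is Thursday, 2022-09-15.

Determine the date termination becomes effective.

2022-10-20

The last day of the suspension period: 7 calendar days after 2022-09-15 is 2022-09-22.
The date termination becomes effective: 20 business days after Thursday, 2022-09-22, skipping weekends — Sep 23, Sep 26, Sep 27, Sep 28, …, Oct 18, Oct 19, Oct 20 — lands on Thursday, 2022-10-20.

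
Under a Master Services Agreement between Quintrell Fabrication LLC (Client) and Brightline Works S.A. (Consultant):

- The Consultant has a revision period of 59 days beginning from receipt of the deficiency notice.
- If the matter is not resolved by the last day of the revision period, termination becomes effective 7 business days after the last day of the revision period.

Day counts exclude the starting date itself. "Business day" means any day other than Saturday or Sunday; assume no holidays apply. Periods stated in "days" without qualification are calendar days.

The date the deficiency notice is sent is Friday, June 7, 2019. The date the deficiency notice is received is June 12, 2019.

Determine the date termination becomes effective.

August 20, 2019

The last day of the revision period: 59 calendar days after June 12, 2019 is August 10, 2019.
The date termination becomes effective: 7 business days after Saturday, August 10, 2019, skipping weekends — Aug 12, Aug 13, Aug 14, Aug 15, Aug 16, Aug 19, Aug 20 — lands on Tuesday, August 20, 2019.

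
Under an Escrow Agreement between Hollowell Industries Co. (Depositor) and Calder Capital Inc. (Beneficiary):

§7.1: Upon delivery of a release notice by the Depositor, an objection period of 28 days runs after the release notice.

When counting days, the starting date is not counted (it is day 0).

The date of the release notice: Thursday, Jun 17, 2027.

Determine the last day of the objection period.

Jul 15, 2027

Adding 28 calendar days to Jun 17, 2027 gives Jul 15, 2027, which is the last day of the objection period.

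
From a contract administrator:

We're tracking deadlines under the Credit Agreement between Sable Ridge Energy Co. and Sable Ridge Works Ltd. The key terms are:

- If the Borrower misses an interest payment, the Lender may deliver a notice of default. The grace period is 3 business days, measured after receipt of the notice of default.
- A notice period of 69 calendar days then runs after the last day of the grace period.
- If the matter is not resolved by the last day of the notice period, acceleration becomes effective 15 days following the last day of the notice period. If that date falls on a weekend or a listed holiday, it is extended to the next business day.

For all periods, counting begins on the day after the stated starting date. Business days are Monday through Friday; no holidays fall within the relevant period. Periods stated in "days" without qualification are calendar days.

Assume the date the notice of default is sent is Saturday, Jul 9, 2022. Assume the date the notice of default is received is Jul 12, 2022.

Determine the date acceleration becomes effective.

The last day of the grace period: 3 business days after Tuesday, Jul 12, 2022, skipping weekends — Jul 13, Jul 14, Jul 15 — lands on Friday, Jul 15, 2022.
The last day of the notice period: Jul 15, 2022 + 69 days = Sep 22, 2022.
Adding 15 calendar days to Sep 22, 2022 gives Oct 7, 2022, which is the date acceleration becomes effective. Oct 7, 2022 is a Friday, so no roll-forward applies.

Oct 7, 2022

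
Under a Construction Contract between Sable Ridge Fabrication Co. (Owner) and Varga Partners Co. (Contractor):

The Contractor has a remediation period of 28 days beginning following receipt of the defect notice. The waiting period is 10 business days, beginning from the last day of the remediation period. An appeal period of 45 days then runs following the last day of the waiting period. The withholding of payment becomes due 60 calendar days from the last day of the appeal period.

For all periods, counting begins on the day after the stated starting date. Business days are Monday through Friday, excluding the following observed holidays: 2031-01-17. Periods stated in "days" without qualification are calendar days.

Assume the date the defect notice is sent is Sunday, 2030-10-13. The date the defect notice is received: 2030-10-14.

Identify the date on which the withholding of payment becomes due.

2031-03-10

The last day of the remediation period: 28 calendar days after 2030-10-14 is 2030-11-11.
The last day of the waiting period: 10 business days after Monday, 2030-11-11, skipping weekends — Nov 12, Nov 13, Nov 14, Nov 15, Nov 18, Nov 19, Nov 20, Nov 21, Nov 22, Nov 25 — lands on Monday, 2030-11-25.
The last day of the appeal period: 45 calendar days after 2030-11-25 is 2031-01-09.
Adding 60 calendar days to 2031-01-09 gives 2031-03-10, which is the date on which the withholding of payment becomes due.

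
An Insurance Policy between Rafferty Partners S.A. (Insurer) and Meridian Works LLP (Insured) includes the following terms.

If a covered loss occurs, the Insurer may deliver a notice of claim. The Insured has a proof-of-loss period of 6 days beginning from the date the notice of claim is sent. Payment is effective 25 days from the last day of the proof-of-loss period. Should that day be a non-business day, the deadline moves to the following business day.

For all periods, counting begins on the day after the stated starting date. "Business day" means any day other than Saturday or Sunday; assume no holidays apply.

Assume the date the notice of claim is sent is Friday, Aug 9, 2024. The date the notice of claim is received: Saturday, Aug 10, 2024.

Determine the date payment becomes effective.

Adding 6 calendar days to Aug 9, 2024 gives Aug 15, 2024, which is the last day of the proof-of-loss period.
Adding 25 calendar days to Aug 15, 2024 gives Sep 9, 2024, which is the date payment becomes effective. Sep 9, 2024 is a Monday, so no roll-forward applies.

Sep 9, 2024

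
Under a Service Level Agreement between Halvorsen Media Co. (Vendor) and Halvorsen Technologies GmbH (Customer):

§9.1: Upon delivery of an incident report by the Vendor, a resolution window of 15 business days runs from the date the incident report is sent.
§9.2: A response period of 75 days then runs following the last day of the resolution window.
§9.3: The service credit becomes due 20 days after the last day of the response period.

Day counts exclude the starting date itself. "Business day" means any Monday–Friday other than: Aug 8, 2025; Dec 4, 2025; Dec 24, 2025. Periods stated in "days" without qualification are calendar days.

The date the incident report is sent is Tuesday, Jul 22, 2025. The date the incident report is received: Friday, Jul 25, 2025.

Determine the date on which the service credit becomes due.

Nov 16, 2025

From Tuesday, Jul 22, 2025, 15 business days (Jul 23, Jul 24, Jul 25, Jul 28, …, Aug 11, Aug 12, Aug 13, skipping weekends and the listed holiday on Aug 8) brings us to Wednesday, Aug 13, 2025, which is the last day of the resolution window.
The last day of the response period: 75 calendar days after Aug 13, 2025 is Oct 27, 2025.
The date on which the service credit becomes due: 20 calendar days after Oct 27, 2025 is Nov 16, 2025.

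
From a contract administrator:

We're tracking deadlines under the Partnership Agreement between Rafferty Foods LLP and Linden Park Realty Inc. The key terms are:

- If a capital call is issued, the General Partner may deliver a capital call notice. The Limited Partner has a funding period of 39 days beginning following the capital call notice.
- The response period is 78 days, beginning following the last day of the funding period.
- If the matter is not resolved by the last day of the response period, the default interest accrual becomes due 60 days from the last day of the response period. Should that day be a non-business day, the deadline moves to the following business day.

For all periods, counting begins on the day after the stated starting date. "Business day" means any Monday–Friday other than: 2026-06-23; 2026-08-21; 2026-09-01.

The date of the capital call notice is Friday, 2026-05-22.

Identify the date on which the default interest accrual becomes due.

2026-11-16

The last day of the funding period: 2026-05-22 + 39 days = 2026-06-30.
Adding 78 calendar days to 2026-06-30 gives 2026-09-16, which is the last day of the response period.
The date on which the default interest accrual becomes due: 2026-09-16 + 60 days = 2026-11-15. That falls on a Sunday, so it rolls to the next business day, Monday, 2026-11-16.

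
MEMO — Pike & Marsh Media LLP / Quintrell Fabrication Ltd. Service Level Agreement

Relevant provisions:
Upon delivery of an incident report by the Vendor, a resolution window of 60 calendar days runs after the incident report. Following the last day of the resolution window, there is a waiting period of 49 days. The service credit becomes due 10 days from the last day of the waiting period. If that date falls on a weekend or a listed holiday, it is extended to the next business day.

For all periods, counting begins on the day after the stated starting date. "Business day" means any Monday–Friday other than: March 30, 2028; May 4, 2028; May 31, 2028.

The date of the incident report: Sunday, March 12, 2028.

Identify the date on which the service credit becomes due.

July 10, 2028

The last day of the resolution window: 60 calendar days after March 12, 2028 is May 11, 2028.
The last day of the waiting period: 49 calendar days after May 11, 2028 is June 29, 2028.
Adding 10 calendar days to June 29, 2028 gives July 9, 2028, which is the date on which the service credit becomes due. That falls on a Sunday, so it rolls to the next business day, Monday, July 10, 2028.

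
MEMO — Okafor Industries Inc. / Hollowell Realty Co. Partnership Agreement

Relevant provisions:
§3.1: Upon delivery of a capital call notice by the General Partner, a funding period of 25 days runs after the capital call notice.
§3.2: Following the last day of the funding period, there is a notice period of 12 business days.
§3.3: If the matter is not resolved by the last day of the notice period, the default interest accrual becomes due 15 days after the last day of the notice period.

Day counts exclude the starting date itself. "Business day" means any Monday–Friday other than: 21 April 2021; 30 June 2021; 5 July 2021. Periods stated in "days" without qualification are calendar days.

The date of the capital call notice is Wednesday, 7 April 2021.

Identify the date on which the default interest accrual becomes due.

2 June 2021

The last day of the funding period: 7 April 2021 + 25 days = 2 May 2021.
The last day of the notice period: 12 business days after Sunday, 2 May 2021, skipping weekends — May 3, May 4, May 5, May 6, …, May 14, May 17, May 18 — lands on Tuesday, 18 May 2021.
The date on which the default interest accrual becomes due: 18 May 2021 + 15 days = 2 June 2021.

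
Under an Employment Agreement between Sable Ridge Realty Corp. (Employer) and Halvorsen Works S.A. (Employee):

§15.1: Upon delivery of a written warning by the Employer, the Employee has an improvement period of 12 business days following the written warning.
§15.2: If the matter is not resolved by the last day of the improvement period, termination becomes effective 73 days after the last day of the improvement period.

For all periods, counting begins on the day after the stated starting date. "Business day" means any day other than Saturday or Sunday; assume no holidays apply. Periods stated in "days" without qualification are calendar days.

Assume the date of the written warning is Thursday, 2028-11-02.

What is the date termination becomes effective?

2029-02-01

The last day of the improvement period: counting 12 business days from Thursday, 2028-11-02 (Nov 3, Nov 6, Nov 7, Nov 8, …, Nov 16, Nov 17, Nov 20, skipping weekends) reaches Monday, 2028-11-20.
The date termination becomes effective: 2028-11-20 + 73 days = 2029-02-01.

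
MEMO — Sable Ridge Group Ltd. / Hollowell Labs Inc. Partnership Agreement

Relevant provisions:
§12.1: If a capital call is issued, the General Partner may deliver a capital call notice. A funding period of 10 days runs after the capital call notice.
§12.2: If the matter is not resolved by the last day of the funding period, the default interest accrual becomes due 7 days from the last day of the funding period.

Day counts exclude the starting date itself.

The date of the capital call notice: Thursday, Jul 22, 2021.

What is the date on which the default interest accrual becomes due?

Aug 8, 2021

The last day of the funding period: Jul 22, 2021 + 10 days = Aug 1, 2021.
The date on which the default interest accrual becomes due: 7 calendar days after Aug 1, 2021 is Aug 8, 2021.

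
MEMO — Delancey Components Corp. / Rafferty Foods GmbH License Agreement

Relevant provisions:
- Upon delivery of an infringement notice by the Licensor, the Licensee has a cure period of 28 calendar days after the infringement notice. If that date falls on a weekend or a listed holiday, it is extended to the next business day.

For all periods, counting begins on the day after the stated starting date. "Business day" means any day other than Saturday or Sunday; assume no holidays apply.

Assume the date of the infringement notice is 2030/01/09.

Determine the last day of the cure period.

The last day of the cure period: 28 calendar days after 2030/01/09 is 2030/02/06. 2030/02/06 is a Wednesday, so no roll-forward applies.

2030/02/06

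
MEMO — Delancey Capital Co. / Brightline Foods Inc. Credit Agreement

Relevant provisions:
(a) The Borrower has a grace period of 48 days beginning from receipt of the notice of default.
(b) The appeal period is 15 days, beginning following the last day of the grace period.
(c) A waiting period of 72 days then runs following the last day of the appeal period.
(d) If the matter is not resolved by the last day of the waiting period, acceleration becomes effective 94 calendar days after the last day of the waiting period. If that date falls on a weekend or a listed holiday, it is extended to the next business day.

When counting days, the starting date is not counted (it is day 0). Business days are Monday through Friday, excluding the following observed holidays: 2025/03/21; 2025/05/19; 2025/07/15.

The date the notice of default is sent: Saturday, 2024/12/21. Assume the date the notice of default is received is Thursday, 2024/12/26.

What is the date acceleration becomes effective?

The last day of the grace period: 48 calendar days after 2024/12/26 is 2025/02/12.
Adding 15 calendar days to 2025/02/12 gives 2025/02/27, which is the last day of the appeal period.
The last day of the waiting period: 72 calendar days after 2025/02/27 is 2025/05/10.
The date acceleration becomes effective: 2025/05/10 + 94 days = 2025/08/12. 2025/08/12 is a Tuesday and is not a listed holiday, so no roll-forward applies.

2025/08/12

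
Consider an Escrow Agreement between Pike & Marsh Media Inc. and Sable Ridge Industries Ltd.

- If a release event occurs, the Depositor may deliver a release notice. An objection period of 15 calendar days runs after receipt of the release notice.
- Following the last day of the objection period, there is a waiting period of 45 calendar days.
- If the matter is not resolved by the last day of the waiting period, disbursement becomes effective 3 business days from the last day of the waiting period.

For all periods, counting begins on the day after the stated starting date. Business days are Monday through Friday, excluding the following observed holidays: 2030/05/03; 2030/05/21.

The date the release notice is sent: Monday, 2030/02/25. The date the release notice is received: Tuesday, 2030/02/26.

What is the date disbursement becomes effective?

The last day of the objection period: 2030/02/26 + 15 days = 2030/03/13.
The last day of the waiting period: 2030/03/13 + 45 days = 2030/04/27.
From Saturday, 2030/04/27, 3 business days (Apr 29, Apr 30, May 1, skipping weekends) brings us to Wednesday, 2030/05/01, which is the date disbursement becomes effective.

2030/05/01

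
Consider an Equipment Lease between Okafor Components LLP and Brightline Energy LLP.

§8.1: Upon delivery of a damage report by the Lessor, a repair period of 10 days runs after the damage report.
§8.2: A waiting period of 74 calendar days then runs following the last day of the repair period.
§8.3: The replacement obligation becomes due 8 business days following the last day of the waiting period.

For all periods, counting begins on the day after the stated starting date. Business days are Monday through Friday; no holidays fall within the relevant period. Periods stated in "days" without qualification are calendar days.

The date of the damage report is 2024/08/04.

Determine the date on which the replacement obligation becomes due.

The last day of the repair period: 2024/08/04 + 10 days = 2024/08/14.
The last day of the waiting period: 74 calendar days after 2024/08/14 is 2024/10/27.
The date on which the replacement obligation becomes due: counting 8 business days from Sunday, 2024/10/27 (Oct 28, Oct 29, Oct 30, Oct 31, Nov 1, Nov 4, Nov 5, Nov 6, skipping weekends) reaches Wednesday, 2024/11/06.

2024/11/06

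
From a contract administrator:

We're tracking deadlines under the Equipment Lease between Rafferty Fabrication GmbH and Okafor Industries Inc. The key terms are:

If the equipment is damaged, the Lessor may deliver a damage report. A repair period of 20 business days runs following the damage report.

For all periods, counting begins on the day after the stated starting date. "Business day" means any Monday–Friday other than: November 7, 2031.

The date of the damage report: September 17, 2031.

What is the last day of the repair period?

The last day of the repair period: 20 business days after Wednesday, September 17, 2031, skipping weekends — Sep 18, Sep 19, Sep 22, Sep 23, …, Oct 13, Oct 14, Oct 15 — lands on Wednesday, October 15, 2031.

October 15, 2031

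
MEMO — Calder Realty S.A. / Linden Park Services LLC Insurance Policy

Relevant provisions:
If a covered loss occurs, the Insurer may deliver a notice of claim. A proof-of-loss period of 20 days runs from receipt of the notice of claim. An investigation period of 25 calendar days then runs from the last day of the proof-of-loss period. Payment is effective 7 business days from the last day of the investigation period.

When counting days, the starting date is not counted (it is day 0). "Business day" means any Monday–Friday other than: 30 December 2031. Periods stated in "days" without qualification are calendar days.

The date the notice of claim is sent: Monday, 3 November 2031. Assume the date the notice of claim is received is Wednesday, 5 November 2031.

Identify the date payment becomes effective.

The last day of the proof-of-loss period: 20 calendar days after 5 November 2031 is 25 November 2031.
Adding 25 calendar days to 25 November 2031 gives 20 December 2031, which is the last day of the investigation period.
The date payment becomes effective: counting 7 business days from Saturday, 20 December 2031 (Dec 22, Dec 23, Dec 24, Dec 25, Dec 26, Dec 29, Dec 31, skipping weekends and the listed holiday on Dec 30) reaches Wednesday, 31 December 2031.

31 December 2031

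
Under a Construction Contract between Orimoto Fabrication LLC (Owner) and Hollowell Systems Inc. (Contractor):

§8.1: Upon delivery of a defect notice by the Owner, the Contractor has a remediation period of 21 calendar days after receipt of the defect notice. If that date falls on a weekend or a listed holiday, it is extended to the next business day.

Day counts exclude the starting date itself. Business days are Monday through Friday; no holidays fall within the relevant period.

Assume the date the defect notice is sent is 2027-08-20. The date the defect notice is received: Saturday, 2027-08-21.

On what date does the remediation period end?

2027-09-13

Adding 21 calendar days to 2027-08-21 gives 2027-09-11, which is the last day of the remediation period. That falls on a Saturday, so it rolls to the next business day, Monday, 2027-09-13.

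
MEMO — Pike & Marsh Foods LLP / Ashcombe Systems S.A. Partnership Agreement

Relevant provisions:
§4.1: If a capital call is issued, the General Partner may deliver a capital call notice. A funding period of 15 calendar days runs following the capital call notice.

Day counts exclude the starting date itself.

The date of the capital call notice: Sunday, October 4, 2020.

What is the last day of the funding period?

The last day of the funding period: 15 calendar days after October 4, 2020 is October 19, 2020.

October 19, 2020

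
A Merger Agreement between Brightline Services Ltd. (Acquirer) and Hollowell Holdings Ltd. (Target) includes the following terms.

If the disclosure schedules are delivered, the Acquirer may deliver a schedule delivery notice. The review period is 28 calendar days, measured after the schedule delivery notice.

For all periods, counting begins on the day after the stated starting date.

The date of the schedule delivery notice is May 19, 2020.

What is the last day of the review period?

June 16, 2020

Adding 28 calendar days to May 19, 2020 gives June 16, 2020, which is the last day of the review period.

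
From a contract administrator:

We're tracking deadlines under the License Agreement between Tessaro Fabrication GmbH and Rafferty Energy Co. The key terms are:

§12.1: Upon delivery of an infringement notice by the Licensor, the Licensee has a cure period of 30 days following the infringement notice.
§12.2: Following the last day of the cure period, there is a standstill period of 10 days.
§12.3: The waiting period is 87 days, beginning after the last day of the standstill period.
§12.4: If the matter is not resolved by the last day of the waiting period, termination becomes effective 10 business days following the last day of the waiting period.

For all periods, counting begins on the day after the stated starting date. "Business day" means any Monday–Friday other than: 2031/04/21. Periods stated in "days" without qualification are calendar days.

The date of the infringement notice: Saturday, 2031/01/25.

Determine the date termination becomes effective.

The last day of the cure period: 30 calendar days after 2031/01/25 is 2031/02/24.
The last day of the standstill period: 2031/02/24 + 10 days = 2031/03/06.
The last day of the waiting period: 87 calendar days after 2031/03/06 is 2031/06/01.
From Sunday, 2031/06/01, 10 business days (Jun 2, Jun 3, Jun 4, Jun 5, Jun 6, Jun 9, Jun 10, Jun 11, Jun 12, Jun 13, skipping weekends) brings us to Friday, 2031/06/13, which is the date termination becomes effective.

2031/06/13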